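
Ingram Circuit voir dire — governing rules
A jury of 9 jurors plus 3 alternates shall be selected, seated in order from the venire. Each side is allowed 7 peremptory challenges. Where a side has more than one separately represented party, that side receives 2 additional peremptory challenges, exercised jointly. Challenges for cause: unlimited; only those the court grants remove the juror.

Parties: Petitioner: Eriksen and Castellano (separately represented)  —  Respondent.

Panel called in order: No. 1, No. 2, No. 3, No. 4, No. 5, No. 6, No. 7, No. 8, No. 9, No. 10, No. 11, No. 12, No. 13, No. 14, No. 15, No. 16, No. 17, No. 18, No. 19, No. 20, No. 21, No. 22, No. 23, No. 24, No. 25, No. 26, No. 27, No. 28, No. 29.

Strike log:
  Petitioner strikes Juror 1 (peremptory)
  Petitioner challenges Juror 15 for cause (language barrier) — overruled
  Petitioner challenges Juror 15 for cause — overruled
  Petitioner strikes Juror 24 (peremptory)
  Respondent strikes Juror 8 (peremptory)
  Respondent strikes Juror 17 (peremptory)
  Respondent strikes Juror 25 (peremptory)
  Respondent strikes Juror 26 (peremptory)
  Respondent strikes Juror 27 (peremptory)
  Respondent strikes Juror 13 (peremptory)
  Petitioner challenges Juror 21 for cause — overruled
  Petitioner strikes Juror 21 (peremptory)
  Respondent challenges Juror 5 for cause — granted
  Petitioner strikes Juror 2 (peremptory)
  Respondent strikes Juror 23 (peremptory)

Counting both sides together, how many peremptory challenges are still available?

Petitioner allotment: 7 base + 2 multi-party = 9. Respondent allotment: 7.
Petitioner peremptories used: #1, #24, #21, #2 — 4 (for-cause on #15, #15, #21 don't count).
Respondent peremptories used: #8, #17, #25, #26, #27, #13, #23 — 7 (the for-cause on #5 doesn't count).
Remaining: (9 − 4) + (7 − 7) = 5.

5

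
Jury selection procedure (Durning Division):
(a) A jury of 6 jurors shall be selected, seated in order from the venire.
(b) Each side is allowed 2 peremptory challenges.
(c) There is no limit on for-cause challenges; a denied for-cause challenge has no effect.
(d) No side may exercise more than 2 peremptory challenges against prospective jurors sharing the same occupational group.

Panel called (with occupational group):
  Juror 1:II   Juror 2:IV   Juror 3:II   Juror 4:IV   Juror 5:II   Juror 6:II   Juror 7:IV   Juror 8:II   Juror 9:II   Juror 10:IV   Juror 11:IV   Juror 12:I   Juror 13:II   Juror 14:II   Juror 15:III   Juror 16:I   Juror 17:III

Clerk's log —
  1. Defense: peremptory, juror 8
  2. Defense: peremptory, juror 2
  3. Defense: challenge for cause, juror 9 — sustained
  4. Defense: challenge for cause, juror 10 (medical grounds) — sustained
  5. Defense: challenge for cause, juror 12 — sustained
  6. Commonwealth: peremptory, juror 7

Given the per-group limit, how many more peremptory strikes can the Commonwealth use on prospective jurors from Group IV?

Commonwealth peremptories so far: #7 — 1 of 2 used, 1 left overall.
Against Group IV: #7 — 1 used; per-group cap 2 leaves 1.
Binding limit: min(1, 1) = 1.

1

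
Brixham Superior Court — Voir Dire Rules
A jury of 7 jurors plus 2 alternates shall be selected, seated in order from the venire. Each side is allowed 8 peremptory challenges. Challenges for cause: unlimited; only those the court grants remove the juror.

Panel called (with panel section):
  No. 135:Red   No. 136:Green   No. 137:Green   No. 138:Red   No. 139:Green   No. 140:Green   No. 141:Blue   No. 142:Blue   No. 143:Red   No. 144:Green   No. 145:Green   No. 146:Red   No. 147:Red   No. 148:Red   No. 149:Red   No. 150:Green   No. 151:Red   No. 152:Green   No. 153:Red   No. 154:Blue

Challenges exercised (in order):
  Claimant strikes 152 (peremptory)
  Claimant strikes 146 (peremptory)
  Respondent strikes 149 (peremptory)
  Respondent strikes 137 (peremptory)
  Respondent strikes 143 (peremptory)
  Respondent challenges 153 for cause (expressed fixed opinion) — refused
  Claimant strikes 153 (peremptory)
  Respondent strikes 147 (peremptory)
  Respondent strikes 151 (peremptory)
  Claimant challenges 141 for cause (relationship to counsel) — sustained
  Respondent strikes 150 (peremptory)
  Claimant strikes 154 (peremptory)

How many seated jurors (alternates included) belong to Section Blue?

1

Removed: #137, #141, #143, #146, #147, #149, #150, #151, #152, #153, #154.
Seated (9 incl. alternates): #135, #136, #138, #139, #140, #142, #144, #145, #148.
Of those, in Section Blue: #142 → 1.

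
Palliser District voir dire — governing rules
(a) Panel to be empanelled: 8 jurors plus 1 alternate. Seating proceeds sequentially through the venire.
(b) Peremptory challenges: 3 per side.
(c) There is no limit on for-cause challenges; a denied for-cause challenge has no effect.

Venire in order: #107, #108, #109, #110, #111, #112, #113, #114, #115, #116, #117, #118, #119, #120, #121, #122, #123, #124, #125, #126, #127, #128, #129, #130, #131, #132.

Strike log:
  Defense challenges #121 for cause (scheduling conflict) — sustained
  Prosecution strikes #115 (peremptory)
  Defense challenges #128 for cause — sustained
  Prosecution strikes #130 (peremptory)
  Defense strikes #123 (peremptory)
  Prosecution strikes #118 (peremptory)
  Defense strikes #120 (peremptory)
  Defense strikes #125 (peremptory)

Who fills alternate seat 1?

Removed: #115, #118, #120, #121, #123, #125, #128, #130.
Seating in order: seats 1–8 → #107, #108, #109, #110, #111, #112, #113, #114; alternates → #116.
So alternate 1 is #116.

116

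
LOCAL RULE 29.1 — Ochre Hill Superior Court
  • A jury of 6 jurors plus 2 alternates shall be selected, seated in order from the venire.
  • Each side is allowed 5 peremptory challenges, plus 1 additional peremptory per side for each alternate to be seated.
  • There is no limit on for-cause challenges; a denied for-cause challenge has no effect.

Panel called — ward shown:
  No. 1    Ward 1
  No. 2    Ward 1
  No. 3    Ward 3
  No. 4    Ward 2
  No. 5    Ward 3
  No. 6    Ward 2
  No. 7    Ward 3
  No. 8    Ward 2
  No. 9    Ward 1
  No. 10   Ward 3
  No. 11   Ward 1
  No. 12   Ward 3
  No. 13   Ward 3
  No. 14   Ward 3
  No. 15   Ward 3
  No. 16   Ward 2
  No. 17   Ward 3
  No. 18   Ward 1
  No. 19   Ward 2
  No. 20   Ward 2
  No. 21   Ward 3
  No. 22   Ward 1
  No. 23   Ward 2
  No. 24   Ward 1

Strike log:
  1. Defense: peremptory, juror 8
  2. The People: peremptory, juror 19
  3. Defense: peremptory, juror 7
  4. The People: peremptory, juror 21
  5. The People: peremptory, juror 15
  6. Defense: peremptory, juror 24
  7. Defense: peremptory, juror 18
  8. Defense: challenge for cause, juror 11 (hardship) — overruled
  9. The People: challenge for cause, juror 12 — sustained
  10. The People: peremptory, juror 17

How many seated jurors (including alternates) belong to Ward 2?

Removed: #7, #8, #12, #15, #17, #18, #19, #21, #24.
Seated (8 incl. alternates): #1, #2, #3, #4, #5, #6, #9, #10.
Of those, in Ward 2: #4, #6 → 2.

2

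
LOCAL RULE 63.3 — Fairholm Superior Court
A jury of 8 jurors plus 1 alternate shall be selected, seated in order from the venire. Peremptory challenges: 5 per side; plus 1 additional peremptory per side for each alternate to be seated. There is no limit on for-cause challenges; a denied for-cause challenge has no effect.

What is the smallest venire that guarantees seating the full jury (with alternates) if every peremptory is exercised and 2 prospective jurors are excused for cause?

23

Seats to fill: 8 + 1 alternates = 9.
Peremptories: 5 + 1×1 = 6 per side × 2 sides = 12.
For-cause removals: 2.
Minimum venire: 9 + 12 + 2 = 23.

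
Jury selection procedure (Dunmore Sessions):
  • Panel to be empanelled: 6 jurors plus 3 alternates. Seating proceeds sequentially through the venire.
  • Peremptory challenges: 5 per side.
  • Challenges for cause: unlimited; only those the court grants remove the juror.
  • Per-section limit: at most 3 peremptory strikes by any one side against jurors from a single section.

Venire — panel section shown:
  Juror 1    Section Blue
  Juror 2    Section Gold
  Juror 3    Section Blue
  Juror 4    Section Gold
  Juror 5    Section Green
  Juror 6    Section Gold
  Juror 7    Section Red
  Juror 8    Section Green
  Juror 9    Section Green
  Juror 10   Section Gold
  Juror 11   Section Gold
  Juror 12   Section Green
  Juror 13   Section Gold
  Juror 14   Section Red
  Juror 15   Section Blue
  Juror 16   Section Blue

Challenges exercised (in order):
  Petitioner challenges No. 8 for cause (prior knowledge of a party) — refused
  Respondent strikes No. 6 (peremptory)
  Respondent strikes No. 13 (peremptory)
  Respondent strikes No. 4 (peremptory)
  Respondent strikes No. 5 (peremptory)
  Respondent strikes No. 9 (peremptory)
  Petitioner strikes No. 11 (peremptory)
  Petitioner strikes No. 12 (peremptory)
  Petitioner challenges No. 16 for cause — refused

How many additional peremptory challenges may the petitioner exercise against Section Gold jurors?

Petitioner peremptories so far: #11, #12 — 2 of 5 used, 3 left overall.
Against Section Gold: #11 — 1 used; per-section cap 3 leaves 2.
Binding limit: min(3, 2) = 2.

2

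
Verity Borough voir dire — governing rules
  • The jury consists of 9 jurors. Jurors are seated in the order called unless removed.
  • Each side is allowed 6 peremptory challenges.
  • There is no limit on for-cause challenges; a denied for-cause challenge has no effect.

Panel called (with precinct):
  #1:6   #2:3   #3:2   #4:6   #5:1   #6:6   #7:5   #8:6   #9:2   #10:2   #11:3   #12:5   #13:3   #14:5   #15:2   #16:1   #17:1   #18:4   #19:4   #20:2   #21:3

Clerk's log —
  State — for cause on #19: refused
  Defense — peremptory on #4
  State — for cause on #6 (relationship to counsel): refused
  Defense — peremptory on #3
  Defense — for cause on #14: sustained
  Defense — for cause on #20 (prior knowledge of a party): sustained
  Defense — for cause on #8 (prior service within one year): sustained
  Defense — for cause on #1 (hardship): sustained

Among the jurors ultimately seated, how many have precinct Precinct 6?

Removed: #1, #3, #4, #8, #14, #20.
Seated jurors 1–9: #2, #5, #6, #7, #9, #10, #11, #12, #13.
Of those, in Precinct 6: #6 → 1.

1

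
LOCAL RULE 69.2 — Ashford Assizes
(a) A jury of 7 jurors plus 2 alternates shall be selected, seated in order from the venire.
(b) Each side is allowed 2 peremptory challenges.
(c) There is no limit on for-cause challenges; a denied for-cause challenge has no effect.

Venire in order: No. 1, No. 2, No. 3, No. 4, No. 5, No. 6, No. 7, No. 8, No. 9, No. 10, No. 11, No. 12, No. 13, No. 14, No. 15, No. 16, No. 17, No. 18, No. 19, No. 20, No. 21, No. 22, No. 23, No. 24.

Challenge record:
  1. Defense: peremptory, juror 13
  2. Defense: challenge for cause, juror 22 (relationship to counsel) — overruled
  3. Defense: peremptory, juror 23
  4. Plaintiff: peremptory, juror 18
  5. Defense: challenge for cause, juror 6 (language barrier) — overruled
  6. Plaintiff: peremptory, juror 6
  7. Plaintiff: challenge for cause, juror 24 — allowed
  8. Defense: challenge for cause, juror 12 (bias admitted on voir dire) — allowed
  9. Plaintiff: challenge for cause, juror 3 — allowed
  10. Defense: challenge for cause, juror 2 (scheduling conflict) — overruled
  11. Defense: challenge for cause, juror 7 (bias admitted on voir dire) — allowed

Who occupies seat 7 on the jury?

10

Removed: #3, #6, #7, #12, #13, #18, #23, #24. (#2, #22 stay — for-cause denied.)
Seating in order: seats 1–7 → #1, #2, #4, #5, #8, #9, #10; alternates → #11, #14.
So seat 7 is #10.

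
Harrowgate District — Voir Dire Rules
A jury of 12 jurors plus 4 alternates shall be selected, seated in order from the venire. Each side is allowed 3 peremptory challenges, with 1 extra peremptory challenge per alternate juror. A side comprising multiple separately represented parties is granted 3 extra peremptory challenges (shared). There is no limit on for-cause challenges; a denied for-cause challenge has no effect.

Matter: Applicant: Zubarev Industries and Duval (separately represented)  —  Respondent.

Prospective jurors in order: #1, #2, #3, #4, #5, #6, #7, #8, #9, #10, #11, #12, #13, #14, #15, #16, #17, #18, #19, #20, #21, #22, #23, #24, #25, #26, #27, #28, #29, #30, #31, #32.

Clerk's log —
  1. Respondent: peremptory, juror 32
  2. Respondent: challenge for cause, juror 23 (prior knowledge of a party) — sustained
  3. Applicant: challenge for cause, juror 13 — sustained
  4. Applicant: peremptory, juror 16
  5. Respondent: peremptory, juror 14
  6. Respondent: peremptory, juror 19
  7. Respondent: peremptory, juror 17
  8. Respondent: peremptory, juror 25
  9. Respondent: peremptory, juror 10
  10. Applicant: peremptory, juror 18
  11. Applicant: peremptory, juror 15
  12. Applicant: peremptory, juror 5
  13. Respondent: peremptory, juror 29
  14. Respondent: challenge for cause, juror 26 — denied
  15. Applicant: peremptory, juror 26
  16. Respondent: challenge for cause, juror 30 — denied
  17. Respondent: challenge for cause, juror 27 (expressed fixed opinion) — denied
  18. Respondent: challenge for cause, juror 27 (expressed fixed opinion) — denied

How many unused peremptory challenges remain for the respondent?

0

Respondent allotment: 3 base + 1 × 4 alternates = 7.
Respondent peremptories used: #32, #14, #19, #17, #25, #10, #29 — 7 (for-cause on #23, #26, #30, #27, #27 don't count).
Remaining: 7 − 7 = 0.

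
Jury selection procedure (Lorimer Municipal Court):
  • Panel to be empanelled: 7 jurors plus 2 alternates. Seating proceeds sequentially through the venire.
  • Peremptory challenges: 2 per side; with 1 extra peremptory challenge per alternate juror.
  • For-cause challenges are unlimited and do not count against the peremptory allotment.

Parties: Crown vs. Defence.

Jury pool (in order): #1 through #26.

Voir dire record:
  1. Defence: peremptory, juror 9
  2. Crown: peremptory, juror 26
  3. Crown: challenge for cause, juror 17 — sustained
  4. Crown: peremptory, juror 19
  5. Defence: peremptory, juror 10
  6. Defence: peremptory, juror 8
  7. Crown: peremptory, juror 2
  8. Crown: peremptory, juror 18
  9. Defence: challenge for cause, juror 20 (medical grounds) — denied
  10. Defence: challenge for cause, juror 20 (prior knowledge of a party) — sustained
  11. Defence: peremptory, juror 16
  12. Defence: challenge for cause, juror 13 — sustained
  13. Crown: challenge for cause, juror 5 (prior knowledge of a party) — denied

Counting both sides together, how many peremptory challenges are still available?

Crown allotment: 2 base + 1 × 2 alternates = 4. Defence allotment: 2 base + 1 × 2 alternates = 4.
Crown peremptories used: #26, #19, #2, #18 — 4 (for-cause on #17, #5 don't count).
Defence peremptories used: #9, #10, #8, #16 — 4 (for-cause on #20, #20, #13 don't count).
Remaining: (4 − 4) + (4 − 4) = 0.

0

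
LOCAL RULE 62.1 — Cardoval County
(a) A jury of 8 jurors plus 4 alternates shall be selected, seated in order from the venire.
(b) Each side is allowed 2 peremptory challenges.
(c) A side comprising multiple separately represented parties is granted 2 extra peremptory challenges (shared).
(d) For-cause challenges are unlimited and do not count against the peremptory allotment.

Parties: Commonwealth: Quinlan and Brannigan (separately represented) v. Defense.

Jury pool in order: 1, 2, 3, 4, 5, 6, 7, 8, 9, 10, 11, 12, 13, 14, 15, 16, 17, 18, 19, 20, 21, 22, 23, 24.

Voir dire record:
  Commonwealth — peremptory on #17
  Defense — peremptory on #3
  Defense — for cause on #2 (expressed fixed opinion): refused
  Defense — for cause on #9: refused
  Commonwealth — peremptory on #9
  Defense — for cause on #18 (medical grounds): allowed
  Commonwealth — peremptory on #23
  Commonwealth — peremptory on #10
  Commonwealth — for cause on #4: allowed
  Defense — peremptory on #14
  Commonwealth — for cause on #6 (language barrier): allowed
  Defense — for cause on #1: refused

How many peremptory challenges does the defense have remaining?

Defense allotment: 2.
Defense peremptories used: #3, #14 — 2 (for-cause on #2, #9, #18, #1 don't count).
Remaining: 2 − 2 = 0.

0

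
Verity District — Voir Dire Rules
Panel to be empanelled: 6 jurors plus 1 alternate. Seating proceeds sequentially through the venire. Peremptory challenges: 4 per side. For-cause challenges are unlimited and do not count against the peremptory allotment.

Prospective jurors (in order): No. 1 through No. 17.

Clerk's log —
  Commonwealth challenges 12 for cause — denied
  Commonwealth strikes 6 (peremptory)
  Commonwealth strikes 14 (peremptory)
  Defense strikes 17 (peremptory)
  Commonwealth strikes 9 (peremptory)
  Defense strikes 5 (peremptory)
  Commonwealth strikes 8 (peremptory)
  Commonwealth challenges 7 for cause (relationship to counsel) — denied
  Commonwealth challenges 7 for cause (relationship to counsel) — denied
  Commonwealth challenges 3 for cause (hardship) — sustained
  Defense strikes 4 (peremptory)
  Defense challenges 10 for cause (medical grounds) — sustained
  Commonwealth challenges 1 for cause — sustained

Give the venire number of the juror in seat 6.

Removed: #1, #3, #4, #5, #6, #8, #9, #10, #14, #17. (#7, #12 stay — for-cause denied.)
Filling seats in venire order through position 6: #2, #7, #11, #12, #13, #15.
So seat 6 is #15.

15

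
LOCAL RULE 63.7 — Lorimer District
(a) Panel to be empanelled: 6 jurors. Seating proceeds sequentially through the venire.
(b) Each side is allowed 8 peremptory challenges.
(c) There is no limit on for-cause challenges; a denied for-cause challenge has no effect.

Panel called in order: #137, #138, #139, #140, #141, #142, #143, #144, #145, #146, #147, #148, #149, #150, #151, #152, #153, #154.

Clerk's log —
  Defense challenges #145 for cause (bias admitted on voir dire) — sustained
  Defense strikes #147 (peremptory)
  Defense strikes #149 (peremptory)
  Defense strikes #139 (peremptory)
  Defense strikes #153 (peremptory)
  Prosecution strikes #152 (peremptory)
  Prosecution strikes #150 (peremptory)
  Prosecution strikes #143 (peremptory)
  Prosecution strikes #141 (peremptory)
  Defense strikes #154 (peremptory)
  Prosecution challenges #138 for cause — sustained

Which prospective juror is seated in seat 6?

148

Removed: #138, #139, #141, #143, #145, #147, #149, #150, #152, #153, #154.
Filling seats in venire order through position 6: #137, #140, #142, #144, #146, #148.
So seat 6 is #148.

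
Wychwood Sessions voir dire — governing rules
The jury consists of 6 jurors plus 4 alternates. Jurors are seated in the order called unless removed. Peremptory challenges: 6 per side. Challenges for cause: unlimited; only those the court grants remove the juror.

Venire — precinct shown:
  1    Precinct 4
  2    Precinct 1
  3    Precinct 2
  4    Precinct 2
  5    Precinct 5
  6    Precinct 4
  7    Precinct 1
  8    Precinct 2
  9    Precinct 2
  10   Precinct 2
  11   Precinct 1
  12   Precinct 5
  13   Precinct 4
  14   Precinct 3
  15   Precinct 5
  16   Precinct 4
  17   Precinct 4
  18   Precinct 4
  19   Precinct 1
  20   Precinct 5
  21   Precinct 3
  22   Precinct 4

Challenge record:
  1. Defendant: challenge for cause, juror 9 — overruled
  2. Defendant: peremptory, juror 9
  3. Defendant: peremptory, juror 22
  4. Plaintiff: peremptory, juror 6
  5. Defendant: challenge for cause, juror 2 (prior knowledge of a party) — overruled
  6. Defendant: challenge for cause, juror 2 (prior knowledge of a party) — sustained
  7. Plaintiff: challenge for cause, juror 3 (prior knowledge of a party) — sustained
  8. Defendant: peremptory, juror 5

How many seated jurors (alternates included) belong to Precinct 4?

Removed: #2, #3, #5, #6, #9, #22.
Seated (10 incl. alternates): #1, #4, #7, #8, #10, #11, #12, #13, #14, #15.
Of those, in Precinct 4: #1, #13 → 2.

2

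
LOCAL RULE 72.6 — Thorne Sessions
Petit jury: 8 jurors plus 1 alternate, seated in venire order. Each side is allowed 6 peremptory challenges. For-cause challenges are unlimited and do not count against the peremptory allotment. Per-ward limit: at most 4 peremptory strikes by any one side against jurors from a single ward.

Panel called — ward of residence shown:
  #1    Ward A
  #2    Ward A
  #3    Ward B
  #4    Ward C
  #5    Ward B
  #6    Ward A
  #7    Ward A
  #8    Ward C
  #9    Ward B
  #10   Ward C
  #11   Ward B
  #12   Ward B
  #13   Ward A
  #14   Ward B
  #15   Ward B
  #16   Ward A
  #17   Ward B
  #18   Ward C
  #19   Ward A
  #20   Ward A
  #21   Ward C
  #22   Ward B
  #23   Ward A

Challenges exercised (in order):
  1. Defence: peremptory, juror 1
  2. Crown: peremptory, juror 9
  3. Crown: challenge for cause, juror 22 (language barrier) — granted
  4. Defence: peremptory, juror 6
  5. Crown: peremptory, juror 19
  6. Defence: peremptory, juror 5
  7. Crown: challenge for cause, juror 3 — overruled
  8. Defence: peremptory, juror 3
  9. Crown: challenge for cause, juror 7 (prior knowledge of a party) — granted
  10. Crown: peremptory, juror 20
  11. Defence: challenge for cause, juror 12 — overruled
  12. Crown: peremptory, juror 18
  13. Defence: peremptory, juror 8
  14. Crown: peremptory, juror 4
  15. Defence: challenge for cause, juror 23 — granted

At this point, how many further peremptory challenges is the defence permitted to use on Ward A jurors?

Defence peremptories so far: #1, #6, #5, #3, #8 — 5 of 6 used, 1 left overall.
Against Ward A: #1, #6 — 2 used; per-ward cap 4 leaves 2.
Binding limit: min(1, 2) = 1.

1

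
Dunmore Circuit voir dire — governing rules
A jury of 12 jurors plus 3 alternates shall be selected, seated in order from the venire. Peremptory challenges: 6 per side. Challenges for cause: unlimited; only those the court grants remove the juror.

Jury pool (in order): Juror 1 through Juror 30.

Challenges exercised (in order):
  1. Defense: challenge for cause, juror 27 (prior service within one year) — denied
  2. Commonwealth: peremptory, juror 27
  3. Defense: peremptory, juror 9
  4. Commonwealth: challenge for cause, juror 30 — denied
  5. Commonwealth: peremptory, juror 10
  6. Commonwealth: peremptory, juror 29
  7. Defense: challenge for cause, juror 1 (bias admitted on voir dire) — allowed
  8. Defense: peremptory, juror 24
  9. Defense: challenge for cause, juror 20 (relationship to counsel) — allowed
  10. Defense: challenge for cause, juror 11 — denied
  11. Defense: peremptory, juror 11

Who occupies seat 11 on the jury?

15

Removed: #1, #9, #10, #11, #20, #24, #27, #29. (#30 stays — for-cause denied.)
Filling seats in venire order through position 11: #2, #3, #4, #5, #6, #7, #8, #12, #13, #14, #15.
So seat 11 is #15.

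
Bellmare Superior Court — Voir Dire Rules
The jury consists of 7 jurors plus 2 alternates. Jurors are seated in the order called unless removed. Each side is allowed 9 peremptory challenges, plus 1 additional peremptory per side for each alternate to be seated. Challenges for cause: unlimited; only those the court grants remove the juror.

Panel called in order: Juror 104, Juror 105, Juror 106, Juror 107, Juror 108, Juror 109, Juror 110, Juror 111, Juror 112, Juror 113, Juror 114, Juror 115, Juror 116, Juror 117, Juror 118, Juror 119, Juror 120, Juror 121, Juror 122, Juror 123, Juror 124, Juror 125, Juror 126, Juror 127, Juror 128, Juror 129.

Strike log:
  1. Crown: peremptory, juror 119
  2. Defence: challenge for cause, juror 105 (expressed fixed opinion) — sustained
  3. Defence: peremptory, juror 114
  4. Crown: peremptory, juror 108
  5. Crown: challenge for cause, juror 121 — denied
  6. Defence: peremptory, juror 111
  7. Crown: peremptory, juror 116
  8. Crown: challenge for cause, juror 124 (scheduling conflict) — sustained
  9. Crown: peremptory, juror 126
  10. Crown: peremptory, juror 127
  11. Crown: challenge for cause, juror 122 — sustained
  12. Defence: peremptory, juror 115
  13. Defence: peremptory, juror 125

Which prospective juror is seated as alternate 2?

118

Removed: #105, #108, #111, #114, #115, #116, #119, #122, #124, #125, #126, #127. (#121 stays — for-cause denied.)
Seating in order: seats 1–7 → #104, #106, #107, #109, #110, #112, #113; alternates → #117, #118.
So alternate 2 is #118.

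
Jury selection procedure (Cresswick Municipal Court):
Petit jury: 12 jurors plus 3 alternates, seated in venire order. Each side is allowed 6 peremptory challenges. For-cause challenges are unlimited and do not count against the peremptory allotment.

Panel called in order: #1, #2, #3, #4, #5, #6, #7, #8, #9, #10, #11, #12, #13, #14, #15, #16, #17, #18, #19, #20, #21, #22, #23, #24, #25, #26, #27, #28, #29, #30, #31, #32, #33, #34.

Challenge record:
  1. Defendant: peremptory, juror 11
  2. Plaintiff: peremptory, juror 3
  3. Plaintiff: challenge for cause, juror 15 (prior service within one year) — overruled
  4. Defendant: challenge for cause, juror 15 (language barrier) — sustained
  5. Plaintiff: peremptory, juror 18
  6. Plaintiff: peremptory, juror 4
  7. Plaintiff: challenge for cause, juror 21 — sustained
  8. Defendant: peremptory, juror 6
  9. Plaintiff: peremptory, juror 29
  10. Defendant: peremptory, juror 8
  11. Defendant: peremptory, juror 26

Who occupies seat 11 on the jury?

17

Removed: #3, #4, #6, #8, #11, #15, #18, #21, #26, #29.
Seating in order: seats 1–12 → #1, #2, #5, #7, #9, #10, #12, #13, #14, #16, #17, #19; alternates → #20, #22, #23.
So seat 11 is #17.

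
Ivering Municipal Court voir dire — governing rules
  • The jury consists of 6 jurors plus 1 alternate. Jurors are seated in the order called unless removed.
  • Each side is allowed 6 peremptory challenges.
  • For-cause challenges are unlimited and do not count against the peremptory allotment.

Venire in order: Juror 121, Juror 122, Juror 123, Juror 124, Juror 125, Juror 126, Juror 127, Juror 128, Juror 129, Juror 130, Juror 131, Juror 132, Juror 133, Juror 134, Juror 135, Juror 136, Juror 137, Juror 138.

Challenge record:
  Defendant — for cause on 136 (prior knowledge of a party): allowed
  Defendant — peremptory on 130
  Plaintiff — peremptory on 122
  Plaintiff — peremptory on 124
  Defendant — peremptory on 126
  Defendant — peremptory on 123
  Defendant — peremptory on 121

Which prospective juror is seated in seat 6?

Removed: #121, #122, #123, #124, #126, #130, #136.
Seating in order: seats 1–6 → #125, #127, #128, #129, #131, #132; alternates → #133.
So seat 6 is #132.

132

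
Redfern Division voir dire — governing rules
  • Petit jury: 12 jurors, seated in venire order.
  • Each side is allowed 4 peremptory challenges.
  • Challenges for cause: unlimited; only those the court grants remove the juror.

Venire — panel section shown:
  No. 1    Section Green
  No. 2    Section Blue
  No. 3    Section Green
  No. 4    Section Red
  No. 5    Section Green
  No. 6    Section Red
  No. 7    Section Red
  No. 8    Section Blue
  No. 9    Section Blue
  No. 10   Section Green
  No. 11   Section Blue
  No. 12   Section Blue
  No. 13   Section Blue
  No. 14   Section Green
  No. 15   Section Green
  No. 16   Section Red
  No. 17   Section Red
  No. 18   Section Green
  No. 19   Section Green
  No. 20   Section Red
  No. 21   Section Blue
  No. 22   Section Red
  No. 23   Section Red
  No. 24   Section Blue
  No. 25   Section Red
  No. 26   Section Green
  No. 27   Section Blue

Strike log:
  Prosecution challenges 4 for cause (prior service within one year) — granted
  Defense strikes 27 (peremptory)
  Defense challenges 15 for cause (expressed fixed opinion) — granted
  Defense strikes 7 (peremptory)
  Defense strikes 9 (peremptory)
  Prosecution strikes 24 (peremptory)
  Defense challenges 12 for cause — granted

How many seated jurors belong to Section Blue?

Removed: #4, #7, #9, #12, #15, #24, #27.
Seated jurors 1–12: #1, #2, #3, #5, #6, #8, #10, #11, #13, #14, #16, #17.
Of those, in Section Blue: #2, #8, #11, #13 → 4.

4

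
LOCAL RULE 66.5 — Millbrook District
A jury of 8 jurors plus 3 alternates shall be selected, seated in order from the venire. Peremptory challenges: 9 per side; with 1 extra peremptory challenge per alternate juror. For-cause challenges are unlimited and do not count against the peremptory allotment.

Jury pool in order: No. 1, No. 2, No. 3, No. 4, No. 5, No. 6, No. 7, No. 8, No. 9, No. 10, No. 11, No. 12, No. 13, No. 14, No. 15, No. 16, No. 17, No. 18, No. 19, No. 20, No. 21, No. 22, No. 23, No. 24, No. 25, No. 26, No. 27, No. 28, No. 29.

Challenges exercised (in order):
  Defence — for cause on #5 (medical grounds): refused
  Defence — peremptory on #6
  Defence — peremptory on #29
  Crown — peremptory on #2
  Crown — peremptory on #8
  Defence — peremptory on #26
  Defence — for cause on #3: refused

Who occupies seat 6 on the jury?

9

Removed: #2, #6, #8, #26, #29. (#3, #5 stay — for-cause denied.)
Seating in order: seats 1–8 → #1, #3, #4, #5, #7, #9, #10, #11; alternates → #12, #13, #14.
So seat 6 is #9.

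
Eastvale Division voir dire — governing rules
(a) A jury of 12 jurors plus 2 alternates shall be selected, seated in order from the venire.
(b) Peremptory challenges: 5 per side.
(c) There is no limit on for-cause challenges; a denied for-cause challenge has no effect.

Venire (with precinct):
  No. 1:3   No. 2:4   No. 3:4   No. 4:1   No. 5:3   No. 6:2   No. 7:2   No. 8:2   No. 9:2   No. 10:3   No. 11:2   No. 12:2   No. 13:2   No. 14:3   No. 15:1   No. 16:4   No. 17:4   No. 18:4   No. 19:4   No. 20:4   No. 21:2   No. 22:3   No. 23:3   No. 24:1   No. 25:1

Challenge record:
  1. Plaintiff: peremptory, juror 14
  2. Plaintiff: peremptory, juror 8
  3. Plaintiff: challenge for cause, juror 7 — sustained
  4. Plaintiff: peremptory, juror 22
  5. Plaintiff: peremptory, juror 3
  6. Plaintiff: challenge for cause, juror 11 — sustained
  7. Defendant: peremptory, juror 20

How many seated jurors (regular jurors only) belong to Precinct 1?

2

Removed: #3, #7, #8, #11, #14, #20, #22.
Seated jurors 1–12: #1, #2, #4, #5, #6, #9, #10, #12, #13, #15, #16, #17 (alternates #18, #19 not counted).
Of those, in Precinct 1: #4, #15 → 2.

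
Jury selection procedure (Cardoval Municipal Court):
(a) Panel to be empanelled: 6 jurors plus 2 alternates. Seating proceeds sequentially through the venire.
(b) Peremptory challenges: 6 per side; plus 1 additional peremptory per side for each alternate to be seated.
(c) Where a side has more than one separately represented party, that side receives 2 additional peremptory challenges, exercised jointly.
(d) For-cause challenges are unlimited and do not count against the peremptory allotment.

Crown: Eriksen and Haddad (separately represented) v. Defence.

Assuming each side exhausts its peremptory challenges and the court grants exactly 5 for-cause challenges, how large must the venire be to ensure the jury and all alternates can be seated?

31

Seats to fill: 6 + 2 alternates = 8.
Peremptories — Crown: 6 + 1×2 + 2 = 10; Defence: 6 + 1×2 = 8; total 18.
For-cause removals: 5.
Minimum venire: 8 + 18 + 5 = 31.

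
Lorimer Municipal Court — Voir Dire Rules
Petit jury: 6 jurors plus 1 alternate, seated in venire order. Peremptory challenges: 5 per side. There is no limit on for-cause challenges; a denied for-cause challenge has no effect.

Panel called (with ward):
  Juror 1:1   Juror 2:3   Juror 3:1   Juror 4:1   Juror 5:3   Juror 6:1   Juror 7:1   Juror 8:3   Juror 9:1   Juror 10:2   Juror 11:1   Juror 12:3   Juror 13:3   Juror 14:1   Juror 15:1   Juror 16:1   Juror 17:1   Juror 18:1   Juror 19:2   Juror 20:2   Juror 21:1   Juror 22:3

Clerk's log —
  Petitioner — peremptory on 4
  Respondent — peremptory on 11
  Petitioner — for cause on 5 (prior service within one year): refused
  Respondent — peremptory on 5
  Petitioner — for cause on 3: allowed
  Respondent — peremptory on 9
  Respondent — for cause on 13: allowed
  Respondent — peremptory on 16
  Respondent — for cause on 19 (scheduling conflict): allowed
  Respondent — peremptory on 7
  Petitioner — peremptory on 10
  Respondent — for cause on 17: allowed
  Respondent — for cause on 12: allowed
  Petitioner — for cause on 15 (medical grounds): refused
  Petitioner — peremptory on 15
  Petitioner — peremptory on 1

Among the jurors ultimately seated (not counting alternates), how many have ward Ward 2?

Removed: #1, #3, #4, #5, #7, #9, #10, #11, #12, #13, #15, #16, #17, #19.
Seated jurors 1–6: #2, #6, #8, #14, #18, #20 (alternates #21 not counted).
Of those, in Ward 2: #20 → 1.

1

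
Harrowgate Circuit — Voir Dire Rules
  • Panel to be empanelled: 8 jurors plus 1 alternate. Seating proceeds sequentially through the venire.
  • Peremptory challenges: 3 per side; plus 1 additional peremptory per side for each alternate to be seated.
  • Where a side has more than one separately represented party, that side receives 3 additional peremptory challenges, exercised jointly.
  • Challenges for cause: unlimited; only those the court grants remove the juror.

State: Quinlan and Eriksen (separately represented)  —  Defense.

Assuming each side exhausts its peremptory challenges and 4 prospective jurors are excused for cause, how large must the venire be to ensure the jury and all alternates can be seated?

Seats to fill: 8 + 1 alternates = 9.
Peremptories — State: 3 + 1×1 + 3 = 7; Defense: 3 + 1×1 = 4; total 11.
For-cause removals: 4.
Minimum venire: 9 + 11 + 4 = 24.

24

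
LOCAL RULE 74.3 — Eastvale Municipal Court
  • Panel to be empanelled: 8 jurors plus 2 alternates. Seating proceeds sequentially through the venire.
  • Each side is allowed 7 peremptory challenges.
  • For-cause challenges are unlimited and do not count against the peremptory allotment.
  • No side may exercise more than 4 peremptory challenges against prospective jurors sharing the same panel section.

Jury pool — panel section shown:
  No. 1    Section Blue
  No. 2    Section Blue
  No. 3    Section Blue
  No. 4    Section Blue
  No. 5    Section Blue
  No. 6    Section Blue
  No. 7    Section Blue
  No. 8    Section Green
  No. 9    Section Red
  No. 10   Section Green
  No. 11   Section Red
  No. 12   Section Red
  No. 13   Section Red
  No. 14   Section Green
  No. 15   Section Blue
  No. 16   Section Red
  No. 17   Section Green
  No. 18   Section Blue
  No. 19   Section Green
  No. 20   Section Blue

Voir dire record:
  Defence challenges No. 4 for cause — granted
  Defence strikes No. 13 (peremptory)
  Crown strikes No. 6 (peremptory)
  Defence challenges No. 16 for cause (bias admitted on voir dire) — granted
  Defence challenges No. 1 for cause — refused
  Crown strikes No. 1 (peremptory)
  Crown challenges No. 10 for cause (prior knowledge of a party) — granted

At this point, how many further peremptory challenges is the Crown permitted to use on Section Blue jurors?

Crown peremptories so far: #6, #1 — 2 of 7 used, 5 left overall.
Against Section Blue: #6, #1 — 2 used; per-section cap 4 leaves 2.
Binding limit: min(5, 2) = 2.

2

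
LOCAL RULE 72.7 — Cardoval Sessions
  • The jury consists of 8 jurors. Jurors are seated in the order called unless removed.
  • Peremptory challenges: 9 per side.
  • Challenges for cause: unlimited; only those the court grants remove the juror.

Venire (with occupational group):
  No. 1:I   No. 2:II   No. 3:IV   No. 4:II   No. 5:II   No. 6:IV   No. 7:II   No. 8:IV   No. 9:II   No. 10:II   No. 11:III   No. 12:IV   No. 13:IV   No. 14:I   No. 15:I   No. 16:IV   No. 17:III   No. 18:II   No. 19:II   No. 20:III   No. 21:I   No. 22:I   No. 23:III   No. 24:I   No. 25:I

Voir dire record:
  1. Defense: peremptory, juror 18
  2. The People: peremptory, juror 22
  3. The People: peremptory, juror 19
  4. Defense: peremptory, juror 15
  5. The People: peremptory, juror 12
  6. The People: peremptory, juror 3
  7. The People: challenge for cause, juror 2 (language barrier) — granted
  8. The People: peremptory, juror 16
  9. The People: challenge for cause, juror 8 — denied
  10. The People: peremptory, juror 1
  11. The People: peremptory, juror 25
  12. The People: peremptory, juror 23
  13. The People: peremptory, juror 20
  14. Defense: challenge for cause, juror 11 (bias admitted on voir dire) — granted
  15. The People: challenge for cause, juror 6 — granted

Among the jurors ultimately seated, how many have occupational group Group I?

1

Removed: #1, #2, #3, #6, #11, #12, #15, #16, #18, #19, #20, #22, #23, #25.
Seated jurors 1–8: #4, #5, #7, #8, #9, #10, #13, #14.
Of those, in Group I: #14 → 1.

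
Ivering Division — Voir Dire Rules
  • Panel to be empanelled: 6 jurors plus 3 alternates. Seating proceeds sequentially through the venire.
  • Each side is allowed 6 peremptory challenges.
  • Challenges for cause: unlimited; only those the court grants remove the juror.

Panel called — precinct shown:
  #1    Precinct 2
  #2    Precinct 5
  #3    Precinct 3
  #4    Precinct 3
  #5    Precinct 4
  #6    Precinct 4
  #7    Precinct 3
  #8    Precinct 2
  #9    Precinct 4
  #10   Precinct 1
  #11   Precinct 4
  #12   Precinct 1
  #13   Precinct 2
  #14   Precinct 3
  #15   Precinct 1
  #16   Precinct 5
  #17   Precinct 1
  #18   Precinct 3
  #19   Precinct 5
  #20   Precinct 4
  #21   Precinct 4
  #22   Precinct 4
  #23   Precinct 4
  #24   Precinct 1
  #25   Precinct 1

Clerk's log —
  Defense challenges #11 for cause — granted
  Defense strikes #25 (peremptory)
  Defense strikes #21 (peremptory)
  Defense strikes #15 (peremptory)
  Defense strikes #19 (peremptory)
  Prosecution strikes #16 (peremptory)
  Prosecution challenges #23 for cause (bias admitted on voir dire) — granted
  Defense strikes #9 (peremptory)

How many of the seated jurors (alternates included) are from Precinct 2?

Removed: #9, #11, #15, #16, #19, #21, #23, #25.
Seated (9 incl. alternates): #1, #2, #3, #4, #5, #6, #7, #8, #10.
Of those, in Precinct 2: #1, #8 → 2.

2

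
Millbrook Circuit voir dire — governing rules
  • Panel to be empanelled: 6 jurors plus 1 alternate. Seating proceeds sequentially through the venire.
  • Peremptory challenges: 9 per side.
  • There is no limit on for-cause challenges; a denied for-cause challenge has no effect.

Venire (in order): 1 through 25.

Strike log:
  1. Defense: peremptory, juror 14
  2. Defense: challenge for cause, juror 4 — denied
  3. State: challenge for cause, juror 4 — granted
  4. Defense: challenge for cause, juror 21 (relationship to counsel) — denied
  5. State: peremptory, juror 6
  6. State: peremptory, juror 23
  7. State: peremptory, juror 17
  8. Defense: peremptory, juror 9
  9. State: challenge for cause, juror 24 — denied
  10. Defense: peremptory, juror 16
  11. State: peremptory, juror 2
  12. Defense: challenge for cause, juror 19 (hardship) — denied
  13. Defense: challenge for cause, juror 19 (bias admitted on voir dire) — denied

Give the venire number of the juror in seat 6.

10

Removed: #2, #4, #6, #9, #14, #16, #17, #23. (#19, #21, #24 stay — for-cause denied.)
Seating in order: seats 1–6 → #1, #3, #5, #7, #8, #10; alternates → #11.
So seat 6 is #10.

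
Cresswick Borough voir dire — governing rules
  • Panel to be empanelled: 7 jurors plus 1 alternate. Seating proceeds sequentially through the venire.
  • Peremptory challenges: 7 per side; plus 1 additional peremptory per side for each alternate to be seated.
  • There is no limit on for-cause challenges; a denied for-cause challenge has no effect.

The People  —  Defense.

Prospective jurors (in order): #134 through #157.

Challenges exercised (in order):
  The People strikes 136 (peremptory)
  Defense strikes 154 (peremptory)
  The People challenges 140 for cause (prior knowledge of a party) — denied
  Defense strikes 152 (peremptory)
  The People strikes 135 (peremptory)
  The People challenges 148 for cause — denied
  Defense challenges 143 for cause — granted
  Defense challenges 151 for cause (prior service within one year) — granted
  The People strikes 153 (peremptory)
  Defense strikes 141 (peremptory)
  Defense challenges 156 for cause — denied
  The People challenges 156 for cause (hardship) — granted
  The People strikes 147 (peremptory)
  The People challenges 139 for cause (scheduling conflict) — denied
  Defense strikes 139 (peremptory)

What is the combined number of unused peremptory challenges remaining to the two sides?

8

The People allotment: 7 base + 1 × 1 alternate = 8. Defense allotment: 7 base + 1 × 1 alternate = 8.
The People peremptories used: #136, #135, #153, #147 — 4 (for-cause on #140, #148, #156, #139 don't count).
Defense peremptories used: #154, #152, #141, #139 — 4 (for-cause on #143, #151, #156 don't count).
Remaining: (8 − 4) + (8 − 4) = 8.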